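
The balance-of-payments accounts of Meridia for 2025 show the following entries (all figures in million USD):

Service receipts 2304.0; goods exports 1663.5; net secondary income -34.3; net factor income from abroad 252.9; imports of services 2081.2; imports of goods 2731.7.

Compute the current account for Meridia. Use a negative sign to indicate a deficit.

Goods balance = 1663.5 - 2731.7 = -1068.2
Services balance = 2304.0 - 2081.2 = 222.8
Trade balance (goods + services) = -1068.2 + 222.8 = -845.4
Net primary income = 252.9
Net secondary income = -34.3
Current account = -845.4 + 252.9 + (-34.3) = -626.8

-626.8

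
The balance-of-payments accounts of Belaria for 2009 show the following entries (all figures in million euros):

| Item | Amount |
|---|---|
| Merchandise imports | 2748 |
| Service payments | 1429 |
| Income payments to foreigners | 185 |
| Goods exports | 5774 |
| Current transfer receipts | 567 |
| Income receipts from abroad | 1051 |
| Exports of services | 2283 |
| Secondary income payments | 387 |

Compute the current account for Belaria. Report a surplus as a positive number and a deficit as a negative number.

4926

Goods balance = 5774 - 2748 = 3026
Services balance = 2283 - 1429 = 854
Trade balance (goods + services) = 3026 + 854 = 3880
Net primary income = 1051 - 185 = 866
Net secondary income = 567 - 387 = 180
Current account = 3880 + 866 + 180 = 4926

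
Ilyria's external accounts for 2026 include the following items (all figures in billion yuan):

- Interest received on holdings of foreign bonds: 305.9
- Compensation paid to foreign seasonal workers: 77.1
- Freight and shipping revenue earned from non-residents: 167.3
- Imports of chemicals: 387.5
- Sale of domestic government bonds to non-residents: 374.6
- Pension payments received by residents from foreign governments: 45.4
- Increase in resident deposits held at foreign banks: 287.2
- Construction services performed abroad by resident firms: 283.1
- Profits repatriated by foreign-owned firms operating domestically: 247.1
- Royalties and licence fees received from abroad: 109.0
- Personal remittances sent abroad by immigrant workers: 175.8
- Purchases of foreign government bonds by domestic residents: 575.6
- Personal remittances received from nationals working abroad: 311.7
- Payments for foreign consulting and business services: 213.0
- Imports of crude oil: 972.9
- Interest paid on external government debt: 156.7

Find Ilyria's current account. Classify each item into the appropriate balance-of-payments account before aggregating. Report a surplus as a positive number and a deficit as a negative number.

Goods: -972.9 - 387.5 = -1360.4
Services: -213.0 + 109.0 + 167.3 + 283.1 = 346.4
Primary income: -156.7 - 77.1 + 305.9 - 247.1 = -175.0
Secondary income: -175.8 + 45.4 + 311.7 = 181.3
Current account = (-1360.4) + 346.4 + (-175.0) + 181.3 = -1007.7
(Excluded from the current account — financial account: sale of domestic government bonds to non-residents 374.6, increase in resident deposits held at foreign banks 287.2, purchases of foreign government bonds by domestic residents 575.6.)

-1007.7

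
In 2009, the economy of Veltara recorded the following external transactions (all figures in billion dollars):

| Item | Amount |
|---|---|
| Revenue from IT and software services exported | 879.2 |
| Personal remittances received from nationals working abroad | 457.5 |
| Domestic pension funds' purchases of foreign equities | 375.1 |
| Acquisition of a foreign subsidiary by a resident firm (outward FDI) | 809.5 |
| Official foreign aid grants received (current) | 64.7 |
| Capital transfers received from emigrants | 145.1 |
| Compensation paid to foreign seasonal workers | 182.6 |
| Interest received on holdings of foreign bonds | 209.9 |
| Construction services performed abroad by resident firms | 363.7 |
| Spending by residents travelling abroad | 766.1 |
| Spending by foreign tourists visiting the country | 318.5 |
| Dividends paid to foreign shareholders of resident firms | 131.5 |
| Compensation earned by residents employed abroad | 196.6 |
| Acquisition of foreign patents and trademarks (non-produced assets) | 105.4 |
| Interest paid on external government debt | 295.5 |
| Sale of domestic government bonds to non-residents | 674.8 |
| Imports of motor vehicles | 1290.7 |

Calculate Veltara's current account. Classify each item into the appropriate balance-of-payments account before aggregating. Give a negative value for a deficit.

Goods: -1290.7
Services: -766.1 + 318.5 + 363.7 + 879.2 = 795.3
Primary income: 196.6 - 131.5 + 209.9 - 295.5 - 182.6 = -203.1
Secondary income: 64.7 + 457.5 = 522.2
Current account = (-1290.7) + 795.3 + (-203.1) + 522.2 = -176.3
(Excluded from the current account — financial account: domestic pension funds' purchases of foreign equities 375.1, acquisition of a foreign subsidiary by a resident firm (outward FDI) 809.5, sale of domestic government bonds to non-residents 674.8; capital account: capital transfers received from emigrants 145.1, acquisition of foreign patents and trademarks (non-produced assets) 105.4.)

-176.3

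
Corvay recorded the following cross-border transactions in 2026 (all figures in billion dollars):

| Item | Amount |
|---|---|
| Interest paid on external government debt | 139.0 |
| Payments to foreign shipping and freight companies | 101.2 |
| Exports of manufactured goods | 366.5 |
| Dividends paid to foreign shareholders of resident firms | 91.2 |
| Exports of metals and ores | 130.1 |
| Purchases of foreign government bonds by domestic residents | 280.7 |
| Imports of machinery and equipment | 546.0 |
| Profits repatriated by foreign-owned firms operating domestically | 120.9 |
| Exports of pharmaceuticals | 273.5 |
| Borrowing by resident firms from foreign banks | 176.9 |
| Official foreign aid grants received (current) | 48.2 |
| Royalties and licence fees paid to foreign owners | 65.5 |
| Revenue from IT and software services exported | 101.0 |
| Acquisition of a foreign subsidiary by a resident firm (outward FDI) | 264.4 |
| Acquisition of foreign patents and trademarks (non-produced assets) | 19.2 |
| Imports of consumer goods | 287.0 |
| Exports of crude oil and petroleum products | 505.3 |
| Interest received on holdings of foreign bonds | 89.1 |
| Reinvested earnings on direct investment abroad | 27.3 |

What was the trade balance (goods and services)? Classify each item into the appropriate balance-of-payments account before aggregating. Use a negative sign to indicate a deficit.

Goods: 130.1 + 505.3 - 546.0 + 366.5 - 287.0 + 273.5 = 442.4
Services: -65.5 + 101.0 - 101.2 = -65.7
Trade balance = 442.4 + (-65.7) = 376.7
(Excluded from the trade balance — primary income: interest paid on external government debt 139.0, dividends paid to foreign shareholders of resident firms 91.2, profits repatriated by foreign-owned firms operating domestically 120.9, interest received on holdings of foreign bonds 89.1, reinvested earnings on direct investment abroad 27.3; financial account: purchases of foreign government bonds by domestic residents 280.7, borrowing by resident firms from foreign banks 176.9, acquisition of a foreign subsidiary by a resident firm (outward FDI) 264.4; secondary income: official foreign aid grants received (current) 48.2; capital account: acquisition of foreign patents and trademarks (non-produced assets) 19.2.)

376.7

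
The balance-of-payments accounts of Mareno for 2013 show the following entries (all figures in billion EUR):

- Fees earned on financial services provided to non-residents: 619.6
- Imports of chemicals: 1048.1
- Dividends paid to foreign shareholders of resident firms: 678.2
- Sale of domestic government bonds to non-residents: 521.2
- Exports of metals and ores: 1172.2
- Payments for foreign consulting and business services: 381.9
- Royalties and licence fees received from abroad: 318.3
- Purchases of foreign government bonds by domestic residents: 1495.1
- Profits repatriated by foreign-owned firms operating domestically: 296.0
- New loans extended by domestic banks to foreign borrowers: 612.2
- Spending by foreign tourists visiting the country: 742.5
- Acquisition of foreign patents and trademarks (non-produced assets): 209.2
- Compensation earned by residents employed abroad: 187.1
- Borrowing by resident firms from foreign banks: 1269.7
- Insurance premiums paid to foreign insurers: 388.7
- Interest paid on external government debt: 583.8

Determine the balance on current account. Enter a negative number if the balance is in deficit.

Goods: -1048.1 + 1172.2 = 124.1
Services: 619.6 - 381.9 - 388.7 + 742.5 + 318.3 = 909.8
Primary income: -678.2 - 296.0 + 187.1 - 583.8 = -1370.9
Current account = 124.1 + 909.8 + (-1370.9) = -337.0
(Excluded from the current account — financial account: sale of domestic government bonds to non-residents 521.2, purchases of foreign government bonds by domestic residents 1495.1, new loans extended by domestic banks to foreign borrowers 612.2, borrowing by resident firms from foreign banks 1269.7; capital account: acquisition of foreign patents and trademarks (non-produced assets) 209.2.)

-337.0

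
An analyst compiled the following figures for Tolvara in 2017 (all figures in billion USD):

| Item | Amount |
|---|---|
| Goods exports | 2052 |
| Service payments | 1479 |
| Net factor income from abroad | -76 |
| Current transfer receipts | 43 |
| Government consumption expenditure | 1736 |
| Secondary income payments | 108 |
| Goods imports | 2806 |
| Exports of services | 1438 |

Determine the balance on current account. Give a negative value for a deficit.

-936

Goods balance = 2052 - 2806 = -754
Services balance = 1438 - 1479 = -41
Trade balance (goods + services) = -754 + (-41) = -795
Net primary income = -76
Net secondary income = 43 - 108 = -65
Current account = -795 + (-76) + (-65) = -936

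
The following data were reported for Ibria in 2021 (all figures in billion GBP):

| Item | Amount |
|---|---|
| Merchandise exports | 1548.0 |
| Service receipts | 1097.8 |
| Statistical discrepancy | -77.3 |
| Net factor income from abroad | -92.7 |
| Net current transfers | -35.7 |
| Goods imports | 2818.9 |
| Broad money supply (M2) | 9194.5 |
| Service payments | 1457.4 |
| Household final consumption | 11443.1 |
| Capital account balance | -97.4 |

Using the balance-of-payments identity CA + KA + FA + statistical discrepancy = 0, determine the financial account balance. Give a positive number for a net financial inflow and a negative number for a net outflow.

Goods balance = 1548.0 - 2818.9 = -1270.9
Services balance = 1097.8 - 1457.4 = -359.6
Trade balance (goods + services) = -1270.9 + (-359.6) = -1630.5
Net primary income = -92.7
Net secondary income = -35.7
Current account = -1630.5 + (-92.7) + (-35.7) = -1758.9
Financial account = -(-1758.9 + (-97.4) + (-77.3)) = 1933.6

1933.6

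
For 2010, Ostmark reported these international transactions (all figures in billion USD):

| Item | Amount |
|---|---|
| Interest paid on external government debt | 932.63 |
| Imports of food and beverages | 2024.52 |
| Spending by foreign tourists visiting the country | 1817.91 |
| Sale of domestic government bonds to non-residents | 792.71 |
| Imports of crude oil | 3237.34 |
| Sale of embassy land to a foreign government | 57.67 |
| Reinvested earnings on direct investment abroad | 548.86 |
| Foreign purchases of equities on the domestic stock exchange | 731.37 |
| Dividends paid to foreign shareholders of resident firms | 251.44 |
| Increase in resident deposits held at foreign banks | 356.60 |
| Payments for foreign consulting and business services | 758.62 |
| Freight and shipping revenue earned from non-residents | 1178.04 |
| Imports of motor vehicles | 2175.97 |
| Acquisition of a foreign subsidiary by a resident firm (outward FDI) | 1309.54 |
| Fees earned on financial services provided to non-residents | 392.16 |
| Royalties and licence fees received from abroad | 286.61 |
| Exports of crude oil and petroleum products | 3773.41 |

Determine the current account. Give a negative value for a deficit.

-1383.53

Goods: -2024.52 - 3237.34 - 2175.97 + 3773.41 = -3664.42
Services: 1178.04 + 286.61 + 392.16 - 758.62 + 1817.91 = 2916.10
Primary income: 548.86 - 251.44 - 932.63 = -635.21
Current account = (-3664.42) + 2916.10 + (-635.21) = -1383.53
(Excluded from the current account — financial account: sale of domestic government bonds to non-residents 792.71, foreign purchases of equities on the domestic stock exchange 731.37, increase in resident deposits held at foreign banks 356.60, acquisition of a foreign subsidiary by a resident firm (outward FDI) 1309.54; capital account: sale of embassy land to a foreign government 57.67.)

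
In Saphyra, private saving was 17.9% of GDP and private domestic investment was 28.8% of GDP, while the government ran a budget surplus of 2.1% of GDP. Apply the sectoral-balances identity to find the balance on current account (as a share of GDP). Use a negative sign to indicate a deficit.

-8.8

By the sectoral-balances identity, CA = (S_private - I) + (T - G).
Private balance = 17.9 - 28.8 = -10.9
Government balance (T - G) = 2.1
CA = -10.9 + 2.1 = -8.8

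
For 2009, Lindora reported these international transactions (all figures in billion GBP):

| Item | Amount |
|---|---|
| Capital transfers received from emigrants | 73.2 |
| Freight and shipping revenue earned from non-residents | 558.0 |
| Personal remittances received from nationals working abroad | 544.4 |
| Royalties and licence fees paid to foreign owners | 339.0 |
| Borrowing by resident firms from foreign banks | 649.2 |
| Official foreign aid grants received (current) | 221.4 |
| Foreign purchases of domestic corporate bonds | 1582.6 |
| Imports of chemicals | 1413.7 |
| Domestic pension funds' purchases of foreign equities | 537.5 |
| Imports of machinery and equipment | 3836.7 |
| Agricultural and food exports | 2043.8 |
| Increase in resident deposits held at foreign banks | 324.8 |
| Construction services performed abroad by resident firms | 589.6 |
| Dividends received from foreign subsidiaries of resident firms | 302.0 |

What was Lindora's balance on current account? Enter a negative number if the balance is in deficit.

Goods: -1413.7 + 2043.8 - 3836.7 = -3206.6
Services: 558.0 + 589.6 - 339.0 = 808.6
Primary income: 302.0
Secondary income: 544.4 + 221.4 = 765.8
Current account = (-3206.6) + 808.6 + 302.0 + 765.8 = -1330.2
(Excluded from the current account — capital account: capital transfers received from emigrants 73.2; financial account: borrowing by resident firms from foreign banks 649.2, foreign purchases of domestic corporate bonds 1582.6, domestic pension funds' purchases of foreign equities 537.5, increase in resident deposits held at foreign banks 324.8.)

-1330.2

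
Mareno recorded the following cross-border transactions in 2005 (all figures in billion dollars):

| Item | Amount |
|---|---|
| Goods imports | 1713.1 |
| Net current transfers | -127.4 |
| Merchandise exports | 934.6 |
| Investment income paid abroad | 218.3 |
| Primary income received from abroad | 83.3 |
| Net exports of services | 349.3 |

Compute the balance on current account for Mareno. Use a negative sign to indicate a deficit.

-691.6

Goods balance = 934.6 - 1713.1 = -778.5
Services balance = 349.3
Trade balance (goods + services) = -778.5 + 349.3 = -429.2
Net primary income = 83.3 - 218.3 = -135.0
Net secondary income = -127.4
Current account = -429.2 + (-135.0) + (-127.4) = -691.6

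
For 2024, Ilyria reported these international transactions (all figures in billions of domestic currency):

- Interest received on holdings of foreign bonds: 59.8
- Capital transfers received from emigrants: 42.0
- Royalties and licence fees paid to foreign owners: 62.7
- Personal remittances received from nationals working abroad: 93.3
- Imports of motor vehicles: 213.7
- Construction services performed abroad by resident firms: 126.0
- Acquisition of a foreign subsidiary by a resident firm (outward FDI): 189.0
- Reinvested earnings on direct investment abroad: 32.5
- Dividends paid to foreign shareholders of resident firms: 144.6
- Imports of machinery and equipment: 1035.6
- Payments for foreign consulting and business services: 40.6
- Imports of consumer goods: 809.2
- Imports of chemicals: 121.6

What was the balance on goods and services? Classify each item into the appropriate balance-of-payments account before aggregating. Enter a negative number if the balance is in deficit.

Goods: -809.2 - 213.7 - 121.6 - 1035.6 = -2180.1
Services: 126.0 - 40.6 - 62.7 = 22.7
Trade balance = -2180.1 + 22.7 = -2157.4
(Excluded from the trade balance — primary income: interest received on holdings of foreign bonds 59.8, reinvested earnings on direct investment abroad 32.5, dividends paid to foreign shareholders of resident firms 144.6; capital account: capital transfers received from emigrants 42.0; secondary income: personal remittances received from nationals working abroad 93.3; financial account: acquisition of a foreign subsidiary by a resident firm (outward FDI) 189.0.)

-2157.4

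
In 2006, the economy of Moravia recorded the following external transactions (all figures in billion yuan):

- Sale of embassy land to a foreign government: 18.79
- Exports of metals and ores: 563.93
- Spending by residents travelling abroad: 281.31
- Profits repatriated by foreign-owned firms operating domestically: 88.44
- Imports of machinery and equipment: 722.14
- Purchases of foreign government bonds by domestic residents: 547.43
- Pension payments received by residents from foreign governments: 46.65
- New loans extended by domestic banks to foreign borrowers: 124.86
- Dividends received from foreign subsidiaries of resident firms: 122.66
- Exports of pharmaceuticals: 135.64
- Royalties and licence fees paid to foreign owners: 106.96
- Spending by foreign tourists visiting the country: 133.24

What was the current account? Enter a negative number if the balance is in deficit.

Goods: 563.93 - 722.14 + 135.64 = -22.57
Services: -281.31 - 106.96 + 133.24 = -255.03
Primary income: 122.66 - 88.44 = 34.22
Secondary income: 46.65
Current account = (-22.57) + (-255.03) + 34.22 + 46.65 = -196.73
(Excluded from the current account — capital account: sale of embassy land to a foreign government 18.79; financial account: purchases of foreign government bonds by domestic residents 547.43, new loans extended by domestic banks to foreign borrowers 124.86.)

-196.73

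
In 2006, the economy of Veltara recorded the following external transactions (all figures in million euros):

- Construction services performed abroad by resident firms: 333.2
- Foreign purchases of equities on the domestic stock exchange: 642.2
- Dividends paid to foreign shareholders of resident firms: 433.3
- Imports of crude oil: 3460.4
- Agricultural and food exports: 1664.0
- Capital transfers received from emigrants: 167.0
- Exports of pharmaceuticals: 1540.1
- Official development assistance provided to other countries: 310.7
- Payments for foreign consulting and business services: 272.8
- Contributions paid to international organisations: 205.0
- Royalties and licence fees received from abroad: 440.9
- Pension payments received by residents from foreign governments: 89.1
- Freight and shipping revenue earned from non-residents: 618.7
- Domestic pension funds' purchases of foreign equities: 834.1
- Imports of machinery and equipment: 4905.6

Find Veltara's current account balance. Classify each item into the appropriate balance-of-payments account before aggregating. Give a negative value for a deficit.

Goods: -3460.4 - 4905.6 + 1664.0 + 1540.1 = -5161.9
Services: -272.8 + 333.2 + 440.9 + 618.7 = 1120.0
Primary income: -433.3
Secondary income: -310.7 - 205.0 + 89.1 = -426.6
Current account = (-5161.9) + 1120.0 + (-433.3) + (-426.6) = -4901.8
(Excluded from the current account — financial account: foreign purchases of equities on the domestic stock exchange 642.2, domestic pension funds' purchases of foreign equities 834.1; capital account: capital transfers received from emigrants 167.0.)

-4901.8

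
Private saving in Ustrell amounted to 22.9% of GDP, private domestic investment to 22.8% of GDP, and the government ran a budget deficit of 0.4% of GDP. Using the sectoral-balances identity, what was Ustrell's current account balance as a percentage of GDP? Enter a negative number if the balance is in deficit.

By the sectoral-balances identity, CA = (S_private - I) + (T - G).
Private balance = 22.9 - 22.8 = 0.1
Government balance (T - G) = -0.4
CA = 0.1 + (-0.4) = -0.3

-0.3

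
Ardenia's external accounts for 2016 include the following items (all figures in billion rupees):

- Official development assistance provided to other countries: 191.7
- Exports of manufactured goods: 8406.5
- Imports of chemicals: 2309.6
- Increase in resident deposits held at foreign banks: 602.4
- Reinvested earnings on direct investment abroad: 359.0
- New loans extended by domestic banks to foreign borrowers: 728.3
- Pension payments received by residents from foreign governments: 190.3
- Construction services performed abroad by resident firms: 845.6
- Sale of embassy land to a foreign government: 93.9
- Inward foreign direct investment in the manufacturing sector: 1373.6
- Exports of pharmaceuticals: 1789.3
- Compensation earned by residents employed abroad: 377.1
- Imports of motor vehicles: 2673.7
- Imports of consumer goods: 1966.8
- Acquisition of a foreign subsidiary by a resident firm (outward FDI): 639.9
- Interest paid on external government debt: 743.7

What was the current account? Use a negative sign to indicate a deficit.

4082.3

Goods: -2309.6 + 8406.5 + 1789.3 - 1966.8 - 2673.7 = 3245.7
Services: 845.6
Primary income: -743.7 + 377.1 + 359.0 = -7.6
Secondary income: -191.7 + 190.3 = -1.4
Current account = 3245.7 + 845.6 + (-7.6) + (-1.4) = 4082.3
(Excluded from the current account — financial account: increase in resident deposits held at foreign banks 602.4, new loans extended by domestic banks to foreign borrowers 728.3, inward foreign direct investment in the manufacturing sector 1373.6, acquisition of a foreign subsidiary by a resident firm (outward FDI) 639.9; capital account: sale of embassy land to a foreign government 93.9.)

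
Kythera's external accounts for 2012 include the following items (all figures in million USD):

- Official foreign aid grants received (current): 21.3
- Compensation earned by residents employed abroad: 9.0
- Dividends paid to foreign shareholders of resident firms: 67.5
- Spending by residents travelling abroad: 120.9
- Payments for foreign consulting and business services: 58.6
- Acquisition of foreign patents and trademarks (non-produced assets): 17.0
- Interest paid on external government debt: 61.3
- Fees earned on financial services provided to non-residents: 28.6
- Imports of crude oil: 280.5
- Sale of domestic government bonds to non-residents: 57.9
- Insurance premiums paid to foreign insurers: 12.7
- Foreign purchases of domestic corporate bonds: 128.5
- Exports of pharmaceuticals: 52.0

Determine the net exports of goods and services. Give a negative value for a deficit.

Goods: -280.5 + 52.0 = -228.5
Services: -12.7 - 58.6 - 120.9 + 28.6 = -163.6
Trade balance = -228.5 + (-163.6) = -392.1
(Excluded from the trade balance — secondary income: official foreign aid grants received (current) 21.3; primary income: compensation earned by residents employed abroad 9.0, dividends paid to foreign shareholders of resident firms 67.5, interest paid on external government debt 61.3; capital account: acquisition of foreign patents and trademarks (non-produced assets) 17.0; financial account: sale of domestic government bonds to non-residents 57.9, foreign purchases of domestic corporate bonds 128.5.)

-392.1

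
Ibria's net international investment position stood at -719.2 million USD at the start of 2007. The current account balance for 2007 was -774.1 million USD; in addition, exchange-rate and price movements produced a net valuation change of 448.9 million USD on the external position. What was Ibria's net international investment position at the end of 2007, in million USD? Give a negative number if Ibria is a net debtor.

Change in NIIP = current account + net valuation change = -774.1 + 448.9 = -325.2
End-of-year NIIP = -719.2 + (-325.2) = -1044.4

-1044.4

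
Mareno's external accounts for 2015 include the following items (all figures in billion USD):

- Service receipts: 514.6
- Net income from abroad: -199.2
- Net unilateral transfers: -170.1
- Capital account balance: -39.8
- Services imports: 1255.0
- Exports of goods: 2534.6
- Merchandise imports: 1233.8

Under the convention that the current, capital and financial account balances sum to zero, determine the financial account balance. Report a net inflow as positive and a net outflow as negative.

Goods balance = 2534.6 - 1233.8 = 1300.8
Services balance = 514.6 - 1255.0 = -740.4
Trade balance (goods + services) = 1300.8 + (-740.4) = 560.4
Net primary income = -199.2
Net secondary income = -170.1
Current account = 560.4 + (-199.2) + (-170.1) = 191.1
Financial account = -(191.1 + (-39.8)) = -151.3

-151.3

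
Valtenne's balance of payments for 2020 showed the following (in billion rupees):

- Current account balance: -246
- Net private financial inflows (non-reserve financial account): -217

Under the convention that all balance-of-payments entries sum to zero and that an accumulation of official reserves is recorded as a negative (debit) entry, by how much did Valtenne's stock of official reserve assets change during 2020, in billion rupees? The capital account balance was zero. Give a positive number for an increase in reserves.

Official reserve transactions balance = -((-246) + (-217)) = 463
An accumulation of reserves is recorded as a debit (negative entry), so the change in the stock of reserves is the negative of that balance.
Change in official reserves = -(463) = -463

-463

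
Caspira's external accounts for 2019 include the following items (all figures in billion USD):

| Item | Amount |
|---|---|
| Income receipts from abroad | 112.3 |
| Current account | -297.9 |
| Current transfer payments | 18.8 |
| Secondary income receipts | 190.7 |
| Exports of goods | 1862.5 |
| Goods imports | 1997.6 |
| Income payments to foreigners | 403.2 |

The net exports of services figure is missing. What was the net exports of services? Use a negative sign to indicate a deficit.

-43.8

Current account = goods balance + services balance + net primary income + net secondary income
Sum of the known components = -254.1
Net exports of services = CA - (known components) = -297.9 - (-254.1) = -43.8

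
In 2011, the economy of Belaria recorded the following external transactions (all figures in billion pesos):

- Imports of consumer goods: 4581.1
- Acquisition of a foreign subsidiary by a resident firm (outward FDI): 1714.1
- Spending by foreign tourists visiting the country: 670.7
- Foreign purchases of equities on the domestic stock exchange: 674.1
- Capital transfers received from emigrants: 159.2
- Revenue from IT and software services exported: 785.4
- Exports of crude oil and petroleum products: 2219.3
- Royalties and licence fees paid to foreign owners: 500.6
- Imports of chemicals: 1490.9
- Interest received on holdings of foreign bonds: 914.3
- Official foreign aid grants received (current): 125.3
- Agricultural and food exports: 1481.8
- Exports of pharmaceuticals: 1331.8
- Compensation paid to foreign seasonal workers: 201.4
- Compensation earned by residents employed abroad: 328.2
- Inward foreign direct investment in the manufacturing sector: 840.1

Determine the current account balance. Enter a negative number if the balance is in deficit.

Goods: -1490.9 + 1481.8 - 4581.1 + 1331.8 + 2219.3 = -1039.1
Services: -500.6 + 670.7 + 785.4 = 955.5
Primary income: 914.3 - 201.4 + 328.2 = 1041.1
Secondary income: 125.3
Current account = (-1039.1) + 955.5 + 1041.1 + 125.3 = 1082.8
(Excluded from the current account — financial account: acquisition of a foreign subsidiary by a resident firm (outward FDI) 1714.1, foreign purchases of equities on the domestic stock exchange 674.1, inward foreign direct investment in the manufacturing sector 840.1; capital account: capital transfers received from emigrants 159.2.)

1082.8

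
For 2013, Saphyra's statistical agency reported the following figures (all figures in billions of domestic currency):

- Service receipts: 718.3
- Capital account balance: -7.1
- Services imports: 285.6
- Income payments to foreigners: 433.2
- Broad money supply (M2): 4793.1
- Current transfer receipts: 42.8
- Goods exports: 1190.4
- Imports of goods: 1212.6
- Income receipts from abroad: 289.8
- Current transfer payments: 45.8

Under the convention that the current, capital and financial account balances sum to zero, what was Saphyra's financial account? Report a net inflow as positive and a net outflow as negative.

-257.0

Goods balance = 1190.4 - 1212.6 = -22.2
Services balance = 718.3 - 285.6 = 432.7
Trade balance (goods + services) = -22.2 + 432.7 = 410.5
Net primary income = 289.8 - 433.2 = -143.4
Net secondary income = 42.8 - 45.8 = -3.0
Current account = 410.5 + (-143.4) + (-3.0) = 264.1
Financial account = -(264.1 + (-7.1)) = -257.0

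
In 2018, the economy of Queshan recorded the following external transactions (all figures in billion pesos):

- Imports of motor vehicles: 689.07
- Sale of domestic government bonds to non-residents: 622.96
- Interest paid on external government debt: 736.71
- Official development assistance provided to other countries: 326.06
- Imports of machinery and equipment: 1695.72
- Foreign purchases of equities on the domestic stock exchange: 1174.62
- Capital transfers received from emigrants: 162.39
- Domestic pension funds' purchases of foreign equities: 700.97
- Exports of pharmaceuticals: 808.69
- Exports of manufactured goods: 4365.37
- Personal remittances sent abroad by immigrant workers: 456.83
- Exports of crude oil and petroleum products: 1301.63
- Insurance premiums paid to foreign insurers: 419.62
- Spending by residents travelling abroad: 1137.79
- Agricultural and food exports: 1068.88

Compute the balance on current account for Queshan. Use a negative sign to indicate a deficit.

Goods: 4365.37 - 1695.72 + 1068.88 + 1301.63 - 689.07 + 808.69 = 5159.78
Services: -1137.79 - 419.62 = -1557.41
Primary income: -736.71
Secondary income: -326.06 - 456.83 = -782.89
Current account = 5159.78 + (-1557.41) + (-736.71) + (-782.89) = 2082.77
(Excluded from the current account — financial account: sale of domestic government bonds to non-residents 622.96, foreign purchases of equities on the domestic stock exchange 1174.62, domestic pension funds' purchases of foreign equities 700.97; capital account: capital transfers received from emigrants 162.39.)

2082.77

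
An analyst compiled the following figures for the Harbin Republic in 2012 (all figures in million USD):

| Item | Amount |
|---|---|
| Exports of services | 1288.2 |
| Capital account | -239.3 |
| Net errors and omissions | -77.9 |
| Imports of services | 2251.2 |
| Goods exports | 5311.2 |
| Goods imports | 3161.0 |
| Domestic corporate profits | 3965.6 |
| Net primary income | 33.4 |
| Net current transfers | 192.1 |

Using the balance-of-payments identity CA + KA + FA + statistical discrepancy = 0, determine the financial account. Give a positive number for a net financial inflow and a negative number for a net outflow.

-1095.5

Goods balance = 5311.2 - 3161.0 = 2150.2
Services balance = 1288.2 - 2251.2 = -963.0
Trade balance (goods + services) = 2150.2 + (-963.0) = 1187.2
Net primary income = 33.4
Net secondary income = 192.1
Current account = 1187.2 + 33.4 + 192.1 = 1412.7
Financial account = -(1412.7 + (-239.3) + (-77.9)) = -1095.5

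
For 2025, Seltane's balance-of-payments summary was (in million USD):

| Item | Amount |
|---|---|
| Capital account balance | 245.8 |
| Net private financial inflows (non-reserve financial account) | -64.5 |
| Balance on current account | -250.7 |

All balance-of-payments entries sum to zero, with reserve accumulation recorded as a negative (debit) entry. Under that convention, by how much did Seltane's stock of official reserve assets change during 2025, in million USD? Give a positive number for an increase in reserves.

Official reserve transactions balance = -((-250.7) + 245.8 + (-64.5)) = 69.4
An accumulation of reserves is recorded as a debit (negative entry), so the change in the stock of reserves is the negative of that balance.
Change in official reserves = -(69.4) = -69.4

-69.4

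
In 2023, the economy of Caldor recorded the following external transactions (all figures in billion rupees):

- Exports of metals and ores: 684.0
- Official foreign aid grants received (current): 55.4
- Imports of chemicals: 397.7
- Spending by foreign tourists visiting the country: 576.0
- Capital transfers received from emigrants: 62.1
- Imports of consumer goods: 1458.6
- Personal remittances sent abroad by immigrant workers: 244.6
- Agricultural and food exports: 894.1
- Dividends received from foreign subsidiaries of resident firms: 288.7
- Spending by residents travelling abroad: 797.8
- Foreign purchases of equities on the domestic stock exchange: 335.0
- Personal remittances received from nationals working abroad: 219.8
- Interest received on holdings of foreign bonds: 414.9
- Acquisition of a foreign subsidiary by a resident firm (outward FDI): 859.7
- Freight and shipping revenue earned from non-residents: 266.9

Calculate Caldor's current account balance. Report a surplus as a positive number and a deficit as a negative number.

501.1

Goods: -397.7 + 894.1 - 1458.6 + 684.0 = -278.2
Services: 576.0 + 266.9 - 797.8 = 45.1
Primary income: 414.9 + 288.7 = 703.6
Secondary income: 55.4 - 244.6 + 219.8 = 30.6
Current account = (-278.2) + 45.1 + 703.6 + 30.6 = 501.1
(Excluded from the current account — capital account: capital transfers received from emigrants 62.1; financial account: foreign purchases of equities on the domestic stock exchange 335.0, acquisition of a foreign subsidiary by a resident firm (outward FDI) 859.7.)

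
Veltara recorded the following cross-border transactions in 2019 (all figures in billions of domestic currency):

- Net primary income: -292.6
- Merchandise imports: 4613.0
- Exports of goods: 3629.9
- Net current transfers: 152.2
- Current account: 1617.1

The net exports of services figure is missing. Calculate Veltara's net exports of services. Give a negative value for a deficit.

Current account = goods balance + services balance + net primary income + net secondary income
Sum of the known components = -1123.5
Net exports of services = CA - (known components) = 1617.1 - (-1123.5) = 2740.6

2740.6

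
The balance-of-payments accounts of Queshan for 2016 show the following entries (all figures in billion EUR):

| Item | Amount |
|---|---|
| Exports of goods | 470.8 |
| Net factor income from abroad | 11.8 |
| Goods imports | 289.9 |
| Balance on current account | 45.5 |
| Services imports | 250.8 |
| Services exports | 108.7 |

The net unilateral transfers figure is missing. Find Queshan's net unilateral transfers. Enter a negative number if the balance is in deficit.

Current account = goods balance + services balance + net primary income + net secondary income
Sum of the known components = 50.6
Net unilateral transfers = CA - (known components) = 45.5 - 50.6 = -5.1

-5.1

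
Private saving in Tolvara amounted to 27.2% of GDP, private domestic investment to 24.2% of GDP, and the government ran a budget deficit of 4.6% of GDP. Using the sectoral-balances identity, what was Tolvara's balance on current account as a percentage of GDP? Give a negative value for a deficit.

-1.6

By the sectoral-balances identity, CA = (S_private - I) + (T - G).
Private balance = 27.2 - 24.2 = 3.0
Government balance (T - G) = -4.6
CA = 3.0 + (-4.6) = -1.6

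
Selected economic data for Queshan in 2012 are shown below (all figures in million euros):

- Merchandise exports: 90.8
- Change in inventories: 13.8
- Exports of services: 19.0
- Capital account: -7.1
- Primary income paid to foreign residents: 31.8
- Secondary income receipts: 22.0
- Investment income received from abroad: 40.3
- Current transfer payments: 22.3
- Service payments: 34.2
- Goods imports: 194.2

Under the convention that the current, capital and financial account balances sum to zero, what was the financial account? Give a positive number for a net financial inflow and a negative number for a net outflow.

Goods balance = 90.8 - 194.2 = -103.4
Services balance = 19.0 - 34.2 = -15.2
Trade balance (goods + services) = -103.4 + (-15.2) = -118.6
Net primary income = 40.3 - 31.8 = 8.5
Net secondary income = 22.0 - 22.3 = -0.3
Current account = -118.6 + 8.5 + (-0.3) = -110.4
Financial account = -(-110.4 + (-7.1)) = 117.5

117.5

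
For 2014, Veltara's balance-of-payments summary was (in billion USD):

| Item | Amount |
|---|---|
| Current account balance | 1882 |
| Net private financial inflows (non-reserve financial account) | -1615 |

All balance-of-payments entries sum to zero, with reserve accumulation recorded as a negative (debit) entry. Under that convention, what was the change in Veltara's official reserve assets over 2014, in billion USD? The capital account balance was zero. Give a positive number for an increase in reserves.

267

Official reserve transactions balance = -(1882 + (-1615)) = -267
An accumulation of reserves is recorded as a debit (negative entry), so the change in the stock of reserves is the negative of that balance.
Change in official reserves = -(-267) = 267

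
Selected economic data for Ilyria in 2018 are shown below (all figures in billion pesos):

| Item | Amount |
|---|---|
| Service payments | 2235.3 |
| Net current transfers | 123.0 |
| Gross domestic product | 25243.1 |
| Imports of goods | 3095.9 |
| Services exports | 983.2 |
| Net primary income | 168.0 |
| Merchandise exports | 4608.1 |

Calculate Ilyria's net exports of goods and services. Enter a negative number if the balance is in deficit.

260.1

Goods balance = 4608.1 - 3095.9 = 1512.2
Services balance = 983.2 - 2235.3 = -1252.1
Trade balance (goods + services) = 1512.2 + (-1252.1) = 260.1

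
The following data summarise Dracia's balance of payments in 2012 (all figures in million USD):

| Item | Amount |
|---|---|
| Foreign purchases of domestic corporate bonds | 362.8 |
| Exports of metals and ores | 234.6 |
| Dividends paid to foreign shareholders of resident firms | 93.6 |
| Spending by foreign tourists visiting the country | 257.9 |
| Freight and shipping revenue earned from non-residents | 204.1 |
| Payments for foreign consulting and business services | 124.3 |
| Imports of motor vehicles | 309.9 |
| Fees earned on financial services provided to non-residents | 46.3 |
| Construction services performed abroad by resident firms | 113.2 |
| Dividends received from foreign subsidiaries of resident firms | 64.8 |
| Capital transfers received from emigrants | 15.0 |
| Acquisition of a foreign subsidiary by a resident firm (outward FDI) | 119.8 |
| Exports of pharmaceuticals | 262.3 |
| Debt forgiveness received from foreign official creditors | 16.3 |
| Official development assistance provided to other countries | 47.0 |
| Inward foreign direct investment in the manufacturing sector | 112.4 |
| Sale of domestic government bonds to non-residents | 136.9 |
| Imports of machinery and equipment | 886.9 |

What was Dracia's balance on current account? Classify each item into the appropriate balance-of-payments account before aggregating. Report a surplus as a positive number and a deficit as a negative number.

Goods: 234.6 + 262.3 - 309.9 - 886.9 = -699.9
Services: 204.1 + 113.2 + 257.9 + 46.3 - 124.3 = 497.2
Primary income: -93.6 + 64.8 = -28.8
Secondary income: -47.0
Current account = (-699.9) + 497.2 + (-28.8) + (-47.0) = -278.5
(Excluded from the current account — financial account: foreign purchases of domestic corporate bonds 362.8, acquisition of a foreign subsidiary by a resident firm (outward FDI) 119.8, inward foreign direct investment in the manufacturing sector 112.4, sale of domestic government bonds to non-residents 136.9; capital account: capital transfers received from emigrants 15.0, debt forgiveness received from foreign official creditors 16.3.)

-278.5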